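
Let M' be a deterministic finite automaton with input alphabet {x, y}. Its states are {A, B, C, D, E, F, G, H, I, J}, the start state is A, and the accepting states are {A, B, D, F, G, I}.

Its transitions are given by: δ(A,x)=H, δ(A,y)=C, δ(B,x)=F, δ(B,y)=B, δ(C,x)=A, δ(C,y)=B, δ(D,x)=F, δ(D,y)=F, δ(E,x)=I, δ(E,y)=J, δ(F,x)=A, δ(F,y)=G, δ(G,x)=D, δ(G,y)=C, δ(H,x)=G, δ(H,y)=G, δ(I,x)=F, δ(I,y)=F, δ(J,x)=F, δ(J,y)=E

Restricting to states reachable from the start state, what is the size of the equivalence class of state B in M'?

Reachable states from the start: {A,B,C,D,F,G,H}. Unreachable: {E,I,J} — drop them.
Start with accepting vs non-accepting: {A,B,D,F,G} | {C,H}.
On input x, block {A,B,D,F,G} splits into {B,D,F,G} and {A}.
Refine {B,D,F,G} on symbol x: members go to different blocks, giving {B,D,G} and {F}.
On input x, block {B,D,G} splits into {B,D} and {G}.
Refine {B,D} on symbol y: members go to different blocks, giving {B} and {D}.
Split {C,H} by δ(·,x) → {C} and {H}.
No further refinement is possible. Final partition (7 blocks): {B} | {C} | {A} | {F} | {G} | {D} | {H}.
State B belongs to the block {B}, which has 1 states.

1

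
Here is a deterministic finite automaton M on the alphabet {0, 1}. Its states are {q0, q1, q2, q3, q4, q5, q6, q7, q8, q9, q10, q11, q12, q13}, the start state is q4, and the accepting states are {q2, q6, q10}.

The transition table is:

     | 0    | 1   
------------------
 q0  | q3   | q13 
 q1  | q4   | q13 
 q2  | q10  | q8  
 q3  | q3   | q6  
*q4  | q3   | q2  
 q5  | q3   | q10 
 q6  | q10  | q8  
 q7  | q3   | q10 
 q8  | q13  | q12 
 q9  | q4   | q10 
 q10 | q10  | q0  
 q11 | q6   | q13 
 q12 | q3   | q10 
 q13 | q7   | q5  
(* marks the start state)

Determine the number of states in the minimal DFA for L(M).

7

First remove the unreachable states {q1,q9,q11}; 11 states remain.
Initial partition by acceptance: {q2,q6,q10} | {q0,q3,q4,q5,q7,q8,q12,q13}.
Split {q0,q3,q4,q5,q7,q8,q12,q13} by δ(·,1) → {q3,q4,q5,q7,q12} and {q0,q8,q13}.
Split {q0,q8,q13} by δ(·,0) → {q0,q13} and {q8}.
Split {q2,q6,q10} by δ(·,1) → {q2,q6} and {q10}.
Split {q3,q4,q5,q7,q12} by δ(·,1) → {q5,q7,q12} and {q3,q4}.
Split {q0,q13} by δ(·,0) → {q0} and {q13}.
The partition is now stable with 7 blocks: {q2,q6} | {q5,q7,q12} | {q0} | {q8} | {q10} | {q3,q4} | {q13}.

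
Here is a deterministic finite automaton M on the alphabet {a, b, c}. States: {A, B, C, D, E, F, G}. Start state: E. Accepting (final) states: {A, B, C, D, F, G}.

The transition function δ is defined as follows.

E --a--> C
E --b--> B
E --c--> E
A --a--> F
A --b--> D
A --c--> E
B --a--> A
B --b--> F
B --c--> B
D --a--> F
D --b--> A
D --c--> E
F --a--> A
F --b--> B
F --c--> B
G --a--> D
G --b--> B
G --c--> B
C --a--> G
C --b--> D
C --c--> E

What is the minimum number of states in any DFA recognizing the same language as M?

3

Initial partition by acceptance: {A,B,C,D,F,G} | {E}.
On input c, block {A,B,C,D,F,G} splits into {A,C,D} and {B,F,G}.
No further refinement is possible. Final partition (3 blocks): {A,C,D} | {E} | {B,F,G}.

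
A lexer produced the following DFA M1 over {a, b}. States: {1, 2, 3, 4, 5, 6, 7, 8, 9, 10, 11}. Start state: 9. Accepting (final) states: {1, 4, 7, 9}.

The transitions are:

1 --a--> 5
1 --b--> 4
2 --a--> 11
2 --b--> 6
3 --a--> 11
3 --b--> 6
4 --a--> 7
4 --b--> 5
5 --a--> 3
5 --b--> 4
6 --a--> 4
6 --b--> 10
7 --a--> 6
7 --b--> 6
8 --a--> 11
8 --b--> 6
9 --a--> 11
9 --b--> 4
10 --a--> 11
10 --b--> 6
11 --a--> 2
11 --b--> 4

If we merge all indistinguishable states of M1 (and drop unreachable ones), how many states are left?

6

States {1,8} cannot be reached from the start state, so discard them.
Initial partition by acceptance: {4,7,9} | {2,3,5,6,10,11}.
Refine {4,7,9} on symbol a: members go to different blocks, giving {7,9} and {4}.
Split {7,9} by δ(·,b) → {7} and {9}.
Refine {2,3,5,6,10,11} on symbol a: members go to different blocks, giving {2,3,5,10,11} and {6}.
On input b, block {2,3,5,10,11} splits into {2,3,10} and {5,11}.
The partition is now stable with 6 blocks: {7} | {2,3,10} | {4} | {9} | {6} | {5,11}.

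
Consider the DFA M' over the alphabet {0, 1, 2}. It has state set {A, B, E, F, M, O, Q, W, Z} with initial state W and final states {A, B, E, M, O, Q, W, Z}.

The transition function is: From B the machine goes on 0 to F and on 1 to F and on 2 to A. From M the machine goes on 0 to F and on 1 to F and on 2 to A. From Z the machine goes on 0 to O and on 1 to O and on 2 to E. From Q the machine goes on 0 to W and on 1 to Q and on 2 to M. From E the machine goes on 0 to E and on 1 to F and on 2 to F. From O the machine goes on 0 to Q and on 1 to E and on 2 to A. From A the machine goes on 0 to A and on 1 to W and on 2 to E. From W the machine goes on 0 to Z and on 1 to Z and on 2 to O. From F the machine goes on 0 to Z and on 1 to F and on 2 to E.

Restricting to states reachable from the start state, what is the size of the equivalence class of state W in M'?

1

Reachable states from the start: {A,E,F,M,O,Q,W,Z}. Unreachable: {B} — drop them.
Initial partition by acceptance: {A,E,M,O,Q,W,Z} | {F}.
On input 0, block {A,E,M,O,Q,W,Z} splits into {A,E,O,Q,W,Z} and {M}.
On input 1, block {A,E,O,Q,W,Z} splits into {A,O,Q,W,Z} and {E}.
Split {A,O,Q,W,Z} by δ(·,1) → {A,Q,W,Z} and {O}.
Refine {A,Q,W,Z} on symbol 0: members go to different blocks, giving {A,Q,W} and {Z}.
On input 0, block {A,Q,W} splits into {A,Q} and {W}.
On input 0, block {A,Q} splits into {Q} and {A}.
Stable partition: {Q} | {F} | {M} | {E} | {O} | {Z} | {W} | {A} — 8 equivalence classes.
The equivalence class containing W is {W}, of size 1.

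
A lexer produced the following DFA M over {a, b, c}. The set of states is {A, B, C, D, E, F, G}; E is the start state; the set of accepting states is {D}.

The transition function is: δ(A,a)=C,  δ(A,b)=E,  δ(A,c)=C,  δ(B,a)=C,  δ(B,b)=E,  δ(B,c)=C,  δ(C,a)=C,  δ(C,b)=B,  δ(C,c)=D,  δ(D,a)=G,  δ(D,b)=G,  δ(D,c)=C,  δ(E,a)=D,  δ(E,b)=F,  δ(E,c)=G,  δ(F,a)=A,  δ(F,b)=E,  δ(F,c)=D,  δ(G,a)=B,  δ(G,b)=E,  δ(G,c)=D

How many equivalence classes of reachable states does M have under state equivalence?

5

Initial partition by acceptance: {D} | {A,B,C,E,F,G}.
On input a, block {A,B,C,E,F,G} splits into {A,B,C,F,G} and {E}.
Refine {A,B,C,F,G} on symbol b: members go to different blocks, giving {A,B,F,G} and {C}.
Split {A,B,F,G} by δ(·,a) → {A,B} and {F,G}.
No further refinement is possible. Final partition (5 blocks): {D} | {A,B} | {E} | {C} | {F,G}.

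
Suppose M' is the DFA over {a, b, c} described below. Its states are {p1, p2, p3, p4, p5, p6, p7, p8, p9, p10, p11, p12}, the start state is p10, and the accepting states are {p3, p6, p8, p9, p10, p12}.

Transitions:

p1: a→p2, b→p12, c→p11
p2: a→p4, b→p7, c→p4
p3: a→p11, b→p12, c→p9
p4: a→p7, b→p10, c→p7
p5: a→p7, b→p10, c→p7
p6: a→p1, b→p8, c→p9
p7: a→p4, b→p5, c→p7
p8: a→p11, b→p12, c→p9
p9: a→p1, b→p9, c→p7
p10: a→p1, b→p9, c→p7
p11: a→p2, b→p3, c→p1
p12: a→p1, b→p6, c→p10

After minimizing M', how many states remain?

6

All states are reachable from the start state.
Initial partition by acceptance: {p3,p6,p8,p9,p10,p12} | {p1,p2,p4,p5,p7,p11}.
On input c, block {p3,p6,p8,p9,p10,p12} splits into {p3,p6,p8,p12} and {p9,p10}.
Refine {p1,p2,p4,p5,p7,p11} on symbol b: members go to different blocks, giving {p1,p11} and {p2,p7} and {p4,p5}.
Refine {p2,p7} on symbol b: members go to different blocks, giving {p2} and {p7}.
The partition is now stable with 6 blocks: {p3,p6,p8,p12} | {p1,p11} | {p9,p10} | {p2} | {p4,p5} | {p7}.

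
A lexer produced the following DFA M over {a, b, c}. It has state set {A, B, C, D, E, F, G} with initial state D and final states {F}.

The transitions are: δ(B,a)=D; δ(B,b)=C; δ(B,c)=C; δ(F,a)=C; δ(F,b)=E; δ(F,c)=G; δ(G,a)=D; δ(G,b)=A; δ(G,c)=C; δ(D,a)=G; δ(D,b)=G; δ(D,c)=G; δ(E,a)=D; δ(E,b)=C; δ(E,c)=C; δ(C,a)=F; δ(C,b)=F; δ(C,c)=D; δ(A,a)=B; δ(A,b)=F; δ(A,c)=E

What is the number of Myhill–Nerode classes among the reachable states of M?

All states are reachable from the start state.
Start with accepting vs non-accepting: {F} | {A,B,C,D,E,G}.
On input a, block {A,B,C,D,E,G} splits into {A,B,D,E,G} and {C}.
Refine {A,B,D,E,G} on symbol b: members go to different blocks, giving {B,E} and {D,G} and {A}.
On input b, block {D,G} splits into {D} and {G}.
No further refinement is possible. Final partition (6 blocks): {F} | {B,E} | {C} | {D} | {A} | {G}.

6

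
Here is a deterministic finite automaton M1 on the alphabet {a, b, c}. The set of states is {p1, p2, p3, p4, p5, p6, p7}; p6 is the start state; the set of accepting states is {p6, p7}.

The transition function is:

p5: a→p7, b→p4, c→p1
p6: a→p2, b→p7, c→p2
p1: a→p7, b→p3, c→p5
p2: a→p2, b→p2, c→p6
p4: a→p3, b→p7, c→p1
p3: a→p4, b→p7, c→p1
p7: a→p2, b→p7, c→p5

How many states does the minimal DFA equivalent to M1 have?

Every state is reachable, so we keep all 7.
Initial partition by acceptance: {p6,p7} | {p1,p2,p3,p4,p5}.
On input a, block {p1,p2,p3,p4,p5} splits into {p2,p3,p4} and {p1,p5}.
Refine {p6,p7} on symbol c: members go to different blocks, giving {p6} and {p7}.
Split {p2,p3,p4} by δ(·,b) → {p3,p4} and {p2}.
No further refinement is possible. Final partition (5 blocks): {p6} | {p3,p4} | {p1,p5} | {p7} | {p2}.

5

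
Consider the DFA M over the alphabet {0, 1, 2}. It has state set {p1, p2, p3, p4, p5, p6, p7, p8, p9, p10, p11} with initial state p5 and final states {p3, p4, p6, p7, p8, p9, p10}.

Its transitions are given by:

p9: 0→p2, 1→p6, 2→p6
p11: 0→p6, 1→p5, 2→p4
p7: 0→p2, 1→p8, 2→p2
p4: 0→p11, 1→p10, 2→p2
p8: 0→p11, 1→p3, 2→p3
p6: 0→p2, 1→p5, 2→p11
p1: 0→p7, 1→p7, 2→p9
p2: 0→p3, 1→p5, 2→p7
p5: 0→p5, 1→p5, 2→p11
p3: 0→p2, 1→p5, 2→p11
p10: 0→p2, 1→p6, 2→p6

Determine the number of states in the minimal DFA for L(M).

Reachable states from the start: {p2,p3,p4,p5,p6,p7,p8,p10,p11}. Unreachable: {p1,p9} — drop them.
P0 = {p3,p4,p6,p7,p8,p10} | {p2,p5,p11}.
Split {p3,p4,p6,p7,p8,p10} by δ(·,1) → {p4,p7,p8,p10} and {p3,p6}.
Split {p4,p7,p8,p10} by δ(·,1) → {p4,p7} and {p8,p10}.
Split {p2,p5,p11} by δ(·,0) → {p2,p11} and {p5}.
Stable partition: {p4,p7} | {p2,p11} | {p3,p6} | {p8,p10} | {p5} — 5 equivalence classes.

5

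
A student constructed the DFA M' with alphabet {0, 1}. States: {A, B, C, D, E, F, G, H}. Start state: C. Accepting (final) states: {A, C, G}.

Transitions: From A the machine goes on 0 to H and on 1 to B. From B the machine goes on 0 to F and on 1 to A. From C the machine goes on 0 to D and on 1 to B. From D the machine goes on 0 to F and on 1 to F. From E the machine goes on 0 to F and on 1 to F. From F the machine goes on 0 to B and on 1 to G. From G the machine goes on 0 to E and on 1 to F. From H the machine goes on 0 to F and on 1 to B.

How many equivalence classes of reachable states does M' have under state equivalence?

All states are reachable from the start state.
Start with accepting vs non-accepting: {A,C,G} | {B,D,E,F,H}.
On input 1, block {B,D,E,F,H} splits into {D,E,H} and {B,F}.
The partition is now stable with 3 blocks: {A,C,G} | {D,E,H} | {B,F}.

3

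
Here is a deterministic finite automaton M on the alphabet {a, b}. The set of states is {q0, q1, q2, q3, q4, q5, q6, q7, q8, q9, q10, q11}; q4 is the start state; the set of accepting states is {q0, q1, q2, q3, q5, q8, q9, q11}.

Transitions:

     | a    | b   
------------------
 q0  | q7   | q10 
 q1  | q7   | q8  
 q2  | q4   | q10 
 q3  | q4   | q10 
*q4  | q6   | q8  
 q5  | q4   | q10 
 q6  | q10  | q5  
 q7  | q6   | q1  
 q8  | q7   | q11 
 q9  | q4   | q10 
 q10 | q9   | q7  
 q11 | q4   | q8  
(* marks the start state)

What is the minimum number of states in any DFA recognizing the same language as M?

Reachable states from the start: {q1,q4,q5,q6,q7,q8,q9,q10,q11}. Unreachable: {q0,q2,q3} — drop them.
Start with accepting vs non-accepting: {q1,q5,q8,q9,q11} | {q4,q6,q7,q10}.
Refine {q1,q5,q8,q9,q11} on symbol b: members go to different blocks, giving {q1,q8,q11} and {q5,q9}.
Refine {q4,q6,q7,q10} on symbol a: members go to different blocks, giving {q4,q6,q7} and {q10}.
Split {q4,q6,q7} by δ(·,a) → {q4,q7} and {q6}.
No further refinement is possible. Final partition (5 blocks): {q1,q8,q11} | {q4,q7} | {q5,q9} | {q10} | {q6}.

5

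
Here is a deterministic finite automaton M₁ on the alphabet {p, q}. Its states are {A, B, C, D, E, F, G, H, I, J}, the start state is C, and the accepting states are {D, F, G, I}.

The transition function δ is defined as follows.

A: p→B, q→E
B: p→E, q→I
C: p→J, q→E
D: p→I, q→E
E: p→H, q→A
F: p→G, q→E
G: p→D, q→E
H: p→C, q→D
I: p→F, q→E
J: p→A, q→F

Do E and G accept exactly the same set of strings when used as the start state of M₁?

No

Every state is reachable, so we keep all 10.
P0 = {D,F,G,I} | {A,B,C,E,H,J}.
Refine {A,B,C,E,H,J} on symbol q: members go to different blocks, giving {A,C,E} and {B,H,J}.
The partition is now stable with 3 blocks: {D,F,G,I} | {A,C,E} | {B,H,J}.
E and G end up in different blocks, so they are distinguishable. For instance, the string 'ε' is accepted from only G.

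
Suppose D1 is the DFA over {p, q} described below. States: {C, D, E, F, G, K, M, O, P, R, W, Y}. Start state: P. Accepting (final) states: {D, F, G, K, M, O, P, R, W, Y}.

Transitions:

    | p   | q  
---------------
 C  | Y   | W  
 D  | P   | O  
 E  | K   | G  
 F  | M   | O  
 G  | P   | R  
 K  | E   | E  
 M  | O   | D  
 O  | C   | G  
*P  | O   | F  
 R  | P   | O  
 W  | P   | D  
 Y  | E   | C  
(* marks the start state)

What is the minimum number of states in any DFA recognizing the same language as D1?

All states are reachable from the start state.
P0 = {D,F,G,K,M,O,P,R,W,Y} | {C,E}.
On input p, block {D,F,G,K,M,O,P,R,W,Y} splits into {D,F,G,M,P,R,W} and {K,O,Y}.
Refine {D,F,G,M,P,R,W} on symbol p: members go to different blocks, giving {D,F,G,R,W} and {M,P}.
Split {D,F,G,R,W} by δ(·,q) → {D,F,R} and {G,W}.
On input q, block {K,O,Y} splits into {K,Y} and {O}.
Stable partition: {D,F,R} | {C,E} | {K,Y} | {M,P} | {G,W} | {O} — 6 equivalence classes.

6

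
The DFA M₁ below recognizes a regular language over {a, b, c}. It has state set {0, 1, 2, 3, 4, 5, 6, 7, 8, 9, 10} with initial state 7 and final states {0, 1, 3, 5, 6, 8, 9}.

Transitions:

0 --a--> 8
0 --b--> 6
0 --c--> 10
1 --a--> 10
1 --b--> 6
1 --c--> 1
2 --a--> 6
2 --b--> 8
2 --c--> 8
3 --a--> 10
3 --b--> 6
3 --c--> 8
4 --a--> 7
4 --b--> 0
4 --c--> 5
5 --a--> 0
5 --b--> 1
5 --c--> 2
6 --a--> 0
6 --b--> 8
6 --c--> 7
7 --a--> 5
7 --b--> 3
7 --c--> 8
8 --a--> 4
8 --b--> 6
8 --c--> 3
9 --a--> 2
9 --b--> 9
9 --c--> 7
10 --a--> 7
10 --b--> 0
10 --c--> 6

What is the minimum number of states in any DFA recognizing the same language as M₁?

5

First remove the unreachable states {9}; 10 states remain.
P0 = {0,1,3,5,6,8} | {2,4,7,10}.
On input a, block {0,1,3,5,6,8} splits into {0,5,6} and {1,3,8}.
On input a, block {0,5,6} splits into {5,6} and {0}.
Split {2,4,7,10} by δ(·,a) → {2,7} and {4,10}.
The partition is now stable with 5 blocks: {5,6} | {2,7} | {1,3,8} | {0} | {4,10}.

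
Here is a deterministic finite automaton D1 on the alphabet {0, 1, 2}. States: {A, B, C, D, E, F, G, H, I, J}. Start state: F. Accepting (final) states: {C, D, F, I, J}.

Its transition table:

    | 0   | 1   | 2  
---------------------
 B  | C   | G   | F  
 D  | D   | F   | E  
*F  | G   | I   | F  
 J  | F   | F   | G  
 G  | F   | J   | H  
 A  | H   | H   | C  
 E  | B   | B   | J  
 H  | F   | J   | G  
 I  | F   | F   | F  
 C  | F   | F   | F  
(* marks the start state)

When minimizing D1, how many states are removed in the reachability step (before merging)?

5

BFS from F reaches {F, G, H, I, J}; the 5 state(s) A, B, C, D, E are never visited.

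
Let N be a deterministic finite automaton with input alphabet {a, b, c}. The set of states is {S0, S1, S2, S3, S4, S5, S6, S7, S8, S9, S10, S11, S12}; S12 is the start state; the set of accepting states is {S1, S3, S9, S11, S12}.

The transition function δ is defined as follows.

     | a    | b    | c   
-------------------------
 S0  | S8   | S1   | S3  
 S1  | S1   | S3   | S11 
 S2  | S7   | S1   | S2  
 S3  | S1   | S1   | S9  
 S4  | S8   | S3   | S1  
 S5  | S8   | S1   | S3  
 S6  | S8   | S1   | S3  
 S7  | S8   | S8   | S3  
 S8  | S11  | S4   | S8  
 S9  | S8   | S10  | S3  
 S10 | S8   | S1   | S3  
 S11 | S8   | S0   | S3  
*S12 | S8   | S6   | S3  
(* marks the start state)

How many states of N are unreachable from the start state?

3

Starting at S12 and following transitions, the reachable set is {S0, S1, S3, S4, S6, S8, S9, S10, S11, S12}. That leaves S2, S5, S7 unreachable — 3 in total.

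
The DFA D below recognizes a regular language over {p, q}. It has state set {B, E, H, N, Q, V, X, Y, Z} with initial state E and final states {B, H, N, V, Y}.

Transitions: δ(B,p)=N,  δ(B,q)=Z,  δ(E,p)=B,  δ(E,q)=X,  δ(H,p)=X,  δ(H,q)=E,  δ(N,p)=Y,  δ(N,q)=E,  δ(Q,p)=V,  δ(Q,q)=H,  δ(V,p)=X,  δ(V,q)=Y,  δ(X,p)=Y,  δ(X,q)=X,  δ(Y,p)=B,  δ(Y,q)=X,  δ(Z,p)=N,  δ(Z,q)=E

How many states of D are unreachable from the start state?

BFS from E reaches {B, E, N, X, Y, Z}; the 3 state(s) H, Q, V are never visited.

3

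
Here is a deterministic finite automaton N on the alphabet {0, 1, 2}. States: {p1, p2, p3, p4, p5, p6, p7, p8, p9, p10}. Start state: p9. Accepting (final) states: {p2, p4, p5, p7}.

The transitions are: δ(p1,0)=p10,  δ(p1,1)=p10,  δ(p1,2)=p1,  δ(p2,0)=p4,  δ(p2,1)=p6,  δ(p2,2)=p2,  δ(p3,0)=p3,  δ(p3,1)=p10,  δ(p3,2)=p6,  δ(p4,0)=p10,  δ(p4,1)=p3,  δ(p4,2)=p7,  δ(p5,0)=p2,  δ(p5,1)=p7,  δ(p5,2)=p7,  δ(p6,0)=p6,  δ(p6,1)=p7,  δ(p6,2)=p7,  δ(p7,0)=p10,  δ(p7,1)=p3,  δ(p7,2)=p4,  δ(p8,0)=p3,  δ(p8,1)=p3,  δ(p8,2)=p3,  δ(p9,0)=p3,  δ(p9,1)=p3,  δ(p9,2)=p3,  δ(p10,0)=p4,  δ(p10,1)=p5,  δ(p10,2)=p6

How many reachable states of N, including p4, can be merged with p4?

Reachable states from the start: {p2,p3,p4,p5,p6,p7,p9,p10}. Unreachable: {p1,p8} — drop them.
Start with accepting vs non-accepting: {p2,p4,p5,p7} | {p3,p6,p9,p10}.
Split {p2,p4,p5,p7} by δ(·,0) → {p2,p5} and {p4,p7}.
On input 0, block {p2,p5} splits into {p2} and {p5}.
On input 0, block {p3,p6,p9,p10} splits into {p3,p6,p9} and {p10}.
Split {p3,p6,p9} by δ(·,1) → {p3} and {p6} and {p9}.
Stable partition: {p2} | {p3} | {p4,p7} | {p5} | {p10} | {p6} | {p9} — 7 equivalence classes.
State p4 belongs to the block {p4,p7}, which has 2 states.

2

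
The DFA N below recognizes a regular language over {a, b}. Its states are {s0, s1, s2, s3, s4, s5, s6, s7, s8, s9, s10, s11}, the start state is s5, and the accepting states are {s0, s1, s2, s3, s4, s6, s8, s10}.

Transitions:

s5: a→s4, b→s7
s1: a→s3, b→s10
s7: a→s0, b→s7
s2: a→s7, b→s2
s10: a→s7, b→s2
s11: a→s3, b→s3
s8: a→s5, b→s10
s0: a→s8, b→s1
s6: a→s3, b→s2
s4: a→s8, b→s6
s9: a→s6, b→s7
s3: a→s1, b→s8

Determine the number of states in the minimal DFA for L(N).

4

Reachable states from the start: {s0,s1,s2,s3,s4,s5,s6,s7,s8,s10}. Unreachable: {s9,s11} — drop them.
Start with accepting vs non-accepting: {s0,s1,s2,s3,s4,s6,s8,s10} | {s5,s7}.
Refine {s0,s1,s2,s3,s4,s6,s8,s10} on symbol a: members go to different blocks, giving {s0,s1,s3,s4,s6} and {s2,s8,s10}.
On input a, block {s0,s1,s3,s4,s6} splits into {s1,s3,s6} and {s0,s4}.
Stable partition: {s1,s3,s6} | {s5,s7} | {s2,s8,s10} | {s0,s4} — 4 equivalence classes.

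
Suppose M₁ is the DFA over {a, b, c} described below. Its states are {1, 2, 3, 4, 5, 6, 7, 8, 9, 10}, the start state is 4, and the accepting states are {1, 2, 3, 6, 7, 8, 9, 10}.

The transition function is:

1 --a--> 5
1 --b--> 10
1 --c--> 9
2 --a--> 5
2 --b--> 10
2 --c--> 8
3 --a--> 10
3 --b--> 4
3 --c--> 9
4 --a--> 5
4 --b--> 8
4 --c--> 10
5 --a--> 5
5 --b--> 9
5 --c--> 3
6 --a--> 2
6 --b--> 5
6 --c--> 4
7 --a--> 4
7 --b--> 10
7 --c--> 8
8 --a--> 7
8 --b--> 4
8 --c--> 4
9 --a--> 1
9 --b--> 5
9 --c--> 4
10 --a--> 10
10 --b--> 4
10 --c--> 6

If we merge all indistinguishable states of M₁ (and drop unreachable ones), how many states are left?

4

All states are reachable from the start state.
Start with accepting vs non-accepting: {1,2,3,6,7,8,9,10} | {4,5}.
Split {1,2,3,6,7,8,9,10} by δ(·,a) → {3,6,8,9,10} and {1,2,7}.
On input a, block {3,6,8,9,10} splits into {6,8,9} and {3,10}.
Stable partition: {6,8,9} | {4,5} | {1,2,7} | {3,10} — 4 equivalence classes.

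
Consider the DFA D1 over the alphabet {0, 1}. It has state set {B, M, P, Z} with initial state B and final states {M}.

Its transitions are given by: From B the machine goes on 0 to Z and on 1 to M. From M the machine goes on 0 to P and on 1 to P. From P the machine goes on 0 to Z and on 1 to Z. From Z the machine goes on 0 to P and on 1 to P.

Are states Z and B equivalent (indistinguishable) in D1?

No

Every state is reachable, so we keep all 4.
Start with accepting vs non-accepting: {M} | {B,P,Z}.
On input 1, block {B,P,Z} splits into {P,Z} and {B}.
The partition is now stable with 3 blocks: {M} | {P,Z} | {B}.
Z and B end up in different blocks, so they are distinguishable. For instance, the string '1' is accepted from only B.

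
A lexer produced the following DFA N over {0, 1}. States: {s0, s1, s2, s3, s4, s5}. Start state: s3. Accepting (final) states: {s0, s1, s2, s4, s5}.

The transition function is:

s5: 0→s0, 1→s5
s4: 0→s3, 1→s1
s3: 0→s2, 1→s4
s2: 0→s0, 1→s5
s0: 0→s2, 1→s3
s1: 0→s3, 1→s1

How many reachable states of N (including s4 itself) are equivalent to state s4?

2

Start with accepting vs non-accepting: {s0,s1,s2,s4,s5} | {s3}.
Split {s0,s1,s2,s4,s5} by δ(·,0) → {s0,s2,s5} and {s1,s4}.
On input 1, block {s0,s2,s5} splits into {s2,s5} and {s0}.
No further refinement is possible. Final partition (4 blocks): {s2,s5} | {s3} | {s1,s4} | {s0}.
State s4 belongs to the block {s1,s4}, which has 2 states.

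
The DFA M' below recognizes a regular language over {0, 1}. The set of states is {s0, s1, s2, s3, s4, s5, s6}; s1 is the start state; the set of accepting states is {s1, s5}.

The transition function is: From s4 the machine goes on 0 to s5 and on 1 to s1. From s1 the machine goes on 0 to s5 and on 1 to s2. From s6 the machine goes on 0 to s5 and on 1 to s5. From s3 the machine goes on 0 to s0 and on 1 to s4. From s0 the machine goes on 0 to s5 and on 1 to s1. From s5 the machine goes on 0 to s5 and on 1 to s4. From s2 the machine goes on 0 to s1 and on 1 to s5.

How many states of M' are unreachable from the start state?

No path from s1 leads to s0, s3, s6; the other 4 states are all reachable.

3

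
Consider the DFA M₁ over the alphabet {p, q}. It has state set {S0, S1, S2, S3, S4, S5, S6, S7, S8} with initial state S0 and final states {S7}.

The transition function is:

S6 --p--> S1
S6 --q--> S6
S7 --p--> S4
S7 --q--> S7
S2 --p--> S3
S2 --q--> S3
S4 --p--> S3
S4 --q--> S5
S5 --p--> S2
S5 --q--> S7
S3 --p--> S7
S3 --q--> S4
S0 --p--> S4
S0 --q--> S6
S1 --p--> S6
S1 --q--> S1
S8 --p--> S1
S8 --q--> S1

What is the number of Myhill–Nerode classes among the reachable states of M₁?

First remove the unreachable states {S8}; 8 states remain.
P0 = {S7} | {S0,S1,S2,S3,S4,S5,S6}.
Split {S0,S1,S2,S3,S4,S5,S6} by δ(·,p) → {S0,S1,S2,S4,S5,S6} and {S3}.
On input p, block {S0,S1,S2,S4,S5,S6} splits into {S0,S1,S5,S6} and {S2,S4}.
Refine {S0,S1,S5,S6} on symbol p: members go to different blocks, giving {S0,S5} and {S1,S6}.
On input q, block {S0,S5} splits into {S0} and {S5}.
Split {S2,S4} by δ(·,q) → {S2} and {S4}.
Stable partition: {S7} | {S0} | {S3} | {S2} | {S1,S6} | {S5} | {S4} — 7 equivalence classes.

7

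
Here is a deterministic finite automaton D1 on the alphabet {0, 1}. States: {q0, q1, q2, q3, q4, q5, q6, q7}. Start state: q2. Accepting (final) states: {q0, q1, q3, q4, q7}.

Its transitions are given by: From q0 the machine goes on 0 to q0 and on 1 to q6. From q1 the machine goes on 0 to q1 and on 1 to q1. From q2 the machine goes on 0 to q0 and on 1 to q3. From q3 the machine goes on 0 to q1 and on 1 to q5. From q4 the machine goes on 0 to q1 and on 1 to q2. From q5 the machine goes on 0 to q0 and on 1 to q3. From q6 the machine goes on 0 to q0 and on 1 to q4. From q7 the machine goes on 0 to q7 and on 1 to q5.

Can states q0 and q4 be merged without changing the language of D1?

No

First remove the unreachable states {q7}; 7 states remain.
P0 = {q0,q1,q3,q4} | {q2,q5,q6}.
Split {q0,q1,q3,q4} by δ(·,1) → {q0,q3,q4} and {q1}.
On input 0, block {q0,q3,q4} splits into {q3,q4} and {q0}.
The partition is now stable with 4 blocks: {q3,q4} | {q2,q5,q6} | {q1} | {q0}.
q0 and q4 end up in different blocks, so they are distinguishable. For instance, the string '01' is accepted from only q4.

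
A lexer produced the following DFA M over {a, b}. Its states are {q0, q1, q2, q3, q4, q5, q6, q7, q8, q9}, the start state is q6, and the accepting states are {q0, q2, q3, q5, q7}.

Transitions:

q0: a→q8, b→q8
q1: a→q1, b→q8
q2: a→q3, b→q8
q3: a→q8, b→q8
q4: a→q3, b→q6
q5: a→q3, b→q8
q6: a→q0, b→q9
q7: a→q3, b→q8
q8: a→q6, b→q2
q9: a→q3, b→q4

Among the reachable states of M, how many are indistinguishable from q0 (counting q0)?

First remove the unreachable states {q1,q5,q7}; 7 states remain.
Initial partition by acceptance: {q0,q2,q3} | {q4,q6,q8,q9}.
Split {q0,q2,q3} by δ(·,a) → {q0,q3} and {q2}.
Split {q4,q6,q8,q9} by δ(·,a) → {q4,q6,q9} and {q8}.
Stable partition: {q0,q3} | {q4,q6,q9} | {q2} | {q8} — 4 equivalence classes.
State q0 belongs to the block {q0,q3}, which has 2 states.

2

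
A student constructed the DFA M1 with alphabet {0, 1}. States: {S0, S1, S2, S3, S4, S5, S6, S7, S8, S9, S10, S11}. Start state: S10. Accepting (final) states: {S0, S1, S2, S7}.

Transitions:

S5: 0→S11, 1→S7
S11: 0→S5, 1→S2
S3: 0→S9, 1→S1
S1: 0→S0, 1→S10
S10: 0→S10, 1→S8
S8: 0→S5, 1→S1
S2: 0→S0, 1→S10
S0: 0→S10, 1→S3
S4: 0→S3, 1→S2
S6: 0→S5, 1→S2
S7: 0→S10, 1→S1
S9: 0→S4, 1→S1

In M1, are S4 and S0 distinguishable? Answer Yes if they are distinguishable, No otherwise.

First remove the unreachable states {S6}; 11 states remain.
P0 = {S0,S1,S2,S7} | {S3,S4,S5,S8,S9,S10,S11}.
Refine {S0,S1,S2,S7} on symbol 0: members go to different blocks, giving {S0,S7} and {S1,S2}.
Refine {S0,S7} on symbol 1: members go to different blocks, giving {S0} and {S7}.
Split {S3,S4,S5,S8,S9,S10,S11} by δ(·,1) → {S3,S4,S8,S9,S11} and {S5} and {S10}.
Refine {S3,S4,S8,S9,S11} on symbol 0: members go to different blocks, giving {S3,S4,S9} and {S8,S11}.
The partition is now stable with 7 blocks: {S0} | {S3,S4,S9} | {S1,S2} | {S7} | {S5} | {S10} | {S8,S11}.
S4 and S0 end up in different blocks, so they are distinguishable. For instance, the string 'ε' is accepted from only S0.

Yes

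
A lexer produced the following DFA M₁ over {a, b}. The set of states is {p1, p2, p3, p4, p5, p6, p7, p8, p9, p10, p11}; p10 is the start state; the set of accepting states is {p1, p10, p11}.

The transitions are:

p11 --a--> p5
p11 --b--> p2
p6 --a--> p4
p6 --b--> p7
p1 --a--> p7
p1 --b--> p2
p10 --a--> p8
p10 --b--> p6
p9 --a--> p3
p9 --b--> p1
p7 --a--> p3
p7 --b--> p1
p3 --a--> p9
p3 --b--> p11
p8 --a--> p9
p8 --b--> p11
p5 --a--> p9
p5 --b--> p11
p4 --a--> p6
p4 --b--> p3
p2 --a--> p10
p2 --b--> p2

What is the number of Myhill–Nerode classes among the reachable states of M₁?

Every state is reachable, so we keep all 11.
Initial partition by acceptance: {p1,p10,p11} | {p2,p3,p4,p5,p6,p7,p8,p9}.
Refine {p2,p3,p4,p5,p6,p7,p8,p9} on symbol a: members go to different blocks, giving {p3,p4,p5,p6,p7,p8,p9} and {p2}.
Refine {p1,p10,p11} on symbol b: members go to different blocks, giving {p1,p11} and {p10}.
On input b, block {p3,p4,p5,p6,p7,p8,p9} splits into {p3,p5,p7,p8,p9} and {p4,p6}.
Stable partition: {p1,p11} | {p3,p5,p7,p8,p9} | {p2} | {p10} | {p4,p6} — 5 equivalence classes.

5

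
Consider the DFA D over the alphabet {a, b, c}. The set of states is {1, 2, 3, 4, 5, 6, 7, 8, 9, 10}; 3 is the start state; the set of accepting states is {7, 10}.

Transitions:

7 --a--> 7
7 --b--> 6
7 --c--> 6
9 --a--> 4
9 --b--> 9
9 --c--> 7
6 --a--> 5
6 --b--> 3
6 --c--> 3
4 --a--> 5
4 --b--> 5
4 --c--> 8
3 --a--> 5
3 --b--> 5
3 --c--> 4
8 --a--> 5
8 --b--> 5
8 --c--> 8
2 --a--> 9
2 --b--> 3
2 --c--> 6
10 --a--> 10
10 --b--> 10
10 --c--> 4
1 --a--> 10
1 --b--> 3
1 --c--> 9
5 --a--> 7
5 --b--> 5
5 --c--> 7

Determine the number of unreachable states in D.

No path from 3 leads to 1, 2, 9, 10; the other 6 states are all reachable.

4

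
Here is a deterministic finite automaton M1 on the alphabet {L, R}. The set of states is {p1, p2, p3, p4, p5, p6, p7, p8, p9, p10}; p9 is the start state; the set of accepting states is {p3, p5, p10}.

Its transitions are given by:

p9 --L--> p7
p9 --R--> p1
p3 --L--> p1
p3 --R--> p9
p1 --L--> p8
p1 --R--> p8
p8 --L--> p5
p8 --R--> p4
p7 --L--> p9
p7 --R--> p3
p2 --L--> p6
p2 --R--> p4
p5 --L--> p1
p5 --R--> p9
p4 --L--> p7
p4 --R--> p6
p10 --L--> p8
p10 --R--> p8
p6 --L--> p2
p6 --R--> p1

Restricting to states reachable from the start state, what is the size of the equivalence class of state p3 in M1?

States {p10} cannot be reached from the start state, so discard them.
Start with accepting vs non-accepting: {p3,p5} | {p1,p2,p4,p6,p7,p8,p9}.
Split {p1,p2,p4,p6,p7,p8,p9} by δ(·,L) → {p1,p2,p4,p6,p7,p9} and {p8}.
On input L, block {p1,p2,p4,p6,p7,p9} splits into {p2,p4,p6,p7,p9} and {p1}.
Split {p2,p4,p6,p7,p9} by δ(·,R) → {p2,p4} and {p6,p9} and {p7}.
Refine {p2,p4} on symbol L: members go to different blocks, giving {p2} and {p4}.
Refine {p6,p9} on symbol L: members go to different blocks, giving {p6} and {p9}.
Stable partition: {p3,p5} | {p2} | {p8} | {p1} | {p6} | {p7} | {p4} | {p9} — 8 equivalence classes.
The equivalence class containing p3 is {p3,p5}, of size 2.

2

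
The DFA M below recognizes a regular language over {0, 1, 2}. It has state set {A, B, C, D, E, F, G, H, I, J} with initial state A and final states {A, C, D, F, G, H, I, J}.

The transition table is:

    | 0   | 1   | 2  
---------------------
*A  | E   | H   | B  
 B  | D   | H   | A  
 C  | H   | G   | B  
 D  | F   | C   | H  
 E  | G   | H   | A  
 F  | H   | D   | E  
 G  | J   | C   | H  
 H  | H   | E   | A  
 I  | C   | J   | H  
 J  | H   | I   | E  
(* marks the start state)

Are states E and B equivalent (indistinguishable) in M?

Yes

Every state is reachable, so we keep all 10.
Start with accepting vs non-accepting: {A,C,D,F,G,H,I,J} | {B,E}.
On input 0, block {A,C,D,F,G,H,I,J} splits into {C,D,F,G,H,I,J} and {A}.
Split {C,D,F,G,H,I,J} by δ(·,1) → {C,D,F,G,I,J} and {H}.
On input 0, block {C,D,F,G,I,J} splits into {C,F,J} and {D,G,I}.
The partition is now stable with 5 blocks: {C,F,J} | {B,E} | {A} | {H} | {D,G,I}.
E and B lie in the same block of the stable partition, so they are equivalent — no string distinguishes them.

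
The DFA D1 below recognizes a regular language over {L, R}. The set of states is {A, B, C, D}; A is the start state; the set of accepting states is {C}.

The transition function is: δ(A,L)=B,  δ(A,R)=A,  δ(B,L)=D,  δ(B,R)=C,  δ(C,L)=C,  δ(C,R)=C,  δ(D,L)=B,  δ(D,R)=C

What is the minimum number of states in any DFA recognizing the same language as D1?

Start with accepting vs non-accepting: {C} | {A,B,D}.
Split {A,B,D} by δ(·,R) → {B,D} and {A}.
Stable partition: {C} | {B,D} | {A} — 3 equivalence classes.

3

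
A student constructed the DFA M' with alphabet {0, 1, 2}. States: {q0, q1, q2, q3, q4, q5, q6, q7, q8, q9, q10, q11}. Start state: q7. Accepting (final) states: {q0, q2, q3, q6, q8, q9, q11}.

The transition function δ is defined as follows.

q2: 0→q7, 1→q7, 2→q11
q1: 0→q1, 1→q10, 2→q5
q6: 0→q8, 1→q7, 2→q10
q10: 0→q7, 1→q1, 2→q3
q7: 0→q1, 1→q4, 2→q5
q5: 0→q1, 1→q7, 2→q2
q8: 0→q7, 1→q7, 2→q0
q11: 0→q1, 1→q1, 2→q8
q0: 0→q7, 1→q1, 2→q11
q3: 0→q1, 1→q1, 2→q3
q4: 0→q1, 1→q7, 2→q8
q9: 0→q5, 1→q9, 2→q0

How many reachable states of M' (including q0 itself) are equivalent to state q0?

5

Reachable states from the start: {q0,q1,q2,q3,q4,q5,q7,q8,q10,q11}. Unreachable: {q6,q9} — drop them.
Start with accepting vs non-accepting: {q0,q2,q3,q8,q11} | {q1,q4,q5,q7,q10}.
Refine {q1,q4,q5,q7,q10} on symbol 2: members go to different blocks, giving {q4,q5,q10} and {q1,q7}.
Stable partition: {q0,q2,q3,q8,q11} | {q4,q5,q10} | {q1,q7} — 3 equivalence classes.
The equivalence class containing q0 is {q0,q2,q3,q8,q11}, of size 5.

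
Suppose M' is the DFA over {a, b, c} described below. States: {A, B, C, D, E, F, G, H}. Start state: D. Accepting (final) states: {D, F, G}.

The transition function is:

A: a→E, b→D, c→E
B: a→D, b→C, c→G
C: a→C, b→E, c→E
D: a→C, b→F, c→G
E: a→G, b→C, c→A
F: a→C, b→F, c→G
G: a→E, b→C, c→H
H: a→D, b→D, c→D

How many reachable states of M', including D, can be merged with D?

First remove the unreachable states {B}; 7 states remain.
Initial partition by acceptance: {D,F,G} | {A,C,E,H}.
Refine {D,F,G} on symbol b: members go to different blocks, giving {D,F} and {G}.
On input a, block {A,C,E,H} splits into {A,C} and {E} and {H}.
On input a, block {A,C} splits into {A} and {C}.
The partition is now stable with 6 blocks: {D,F} | {A} | {G} | {E} | {H} | {C}.
The equivalence class containing D is {D,F}, of size 2.

2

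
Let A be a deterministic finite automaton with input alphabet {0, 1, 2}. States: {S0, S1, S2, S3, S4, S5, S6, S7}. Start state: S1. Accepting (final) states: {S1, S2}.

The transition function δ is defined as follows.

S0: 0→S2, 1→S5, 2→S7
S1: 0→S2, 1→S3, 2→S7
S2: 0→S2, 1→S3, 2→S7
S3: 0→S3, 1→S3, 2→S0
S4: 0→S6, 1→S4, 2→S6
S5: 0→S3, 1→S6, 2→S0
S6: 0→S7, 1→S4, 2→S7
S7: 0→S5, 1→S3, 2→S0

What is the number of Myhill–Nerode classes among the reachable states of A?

All states are reachable from the start state.
Initial partition by acceptance: {S1,S2} | {S0,S3,S4,S5,S6,S7}.
On input 0, block {S0,S3,S4,S5,S6,S7} splits into {S3,S4,S5,S6,S7} and {S0}.
Refine {S3,S4,S5,S6,S7} on symbol 2: members go to different blocks, giving {S3,S5,S7} and {S4,S6}.
On input 1, block {S3,S5,S7} splits into {S3,S7} and {S5}.
Split {S3,S7} by δ(·,0) → {S3} and {S7}.
Refine {S4,S6} on symbol 0: members go to different blocks, giving {S4} and {S6}.
The partition is now stable with 7 blocks: {S1,S2} | {S3} | {S0} | {S4} | {S5} | {S7} | {S6}.

7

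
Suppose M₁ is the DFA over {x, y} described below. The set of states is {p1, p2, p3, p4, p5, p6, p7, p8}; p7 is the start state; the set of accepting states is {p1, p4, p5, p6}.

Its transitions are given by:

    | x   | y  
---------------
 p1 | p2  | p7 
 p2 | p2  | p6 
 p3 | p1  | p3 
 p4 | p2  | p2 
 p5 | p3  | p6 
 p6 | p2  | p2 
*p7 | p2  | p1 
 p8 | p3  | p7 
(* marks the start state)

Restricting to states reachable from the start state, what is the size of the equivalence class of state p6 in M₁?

First remove the unreachable states {p3,p4,p5,p8}; 4 states remain.
Initial partition by acceptance: {p1,p6} | {p2,p7}.
No further refinement is possible. Final partition (2 blocks): {p1,p6} | {p2,p7}.
State p6 belongs to the block {p1,p6}, which has 2 states.

2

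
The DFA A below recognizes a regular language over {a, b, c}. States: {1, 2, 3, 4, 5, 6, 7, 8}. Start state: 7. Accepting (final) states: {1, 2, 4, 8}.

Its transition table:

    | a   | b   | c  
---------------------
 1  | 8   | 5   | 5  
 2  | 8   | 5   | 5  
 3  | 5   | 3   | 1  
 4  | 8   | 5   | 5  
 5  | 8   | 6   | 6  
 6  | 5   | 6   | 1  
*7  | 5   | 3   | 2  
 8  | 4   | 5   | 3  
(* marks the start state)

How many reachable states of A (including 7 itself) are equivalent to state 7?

3

All states are reachable from the start state.
Start with accepting vs non-accepting: {1,2,4,8} | {3,5,6,7}.
Refine {3,5,6,7} on symbol a: members go to different blocks, giving {3,6,7} and {5}.
Refine {1,2,4,8} on symbol c: members go to different blocks, giving {1,2,4} and {8}.
No further refinement is possible. Final partition (4 blocks): {1,2,4} | {3,6,7} | {5} | {8}.
The equivalence class containing 7 is {3,6,7}, of size 3.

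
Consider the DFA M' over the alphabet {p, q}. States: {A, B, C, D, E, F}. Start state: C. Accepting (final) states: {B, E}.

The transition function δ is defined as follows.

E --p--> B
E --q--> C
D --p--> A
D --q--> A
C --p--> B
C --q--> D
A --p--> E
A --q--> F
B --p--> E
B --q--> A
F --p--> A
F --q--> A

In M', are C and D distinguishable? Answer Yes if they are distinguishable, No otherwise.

Yes

Every state is reachable, so we keep all 6.
Start with accepting vs non-accepting: {B,E} | {A,C,D,F}.
Split {A,C,D,F} by δ(·,p) → {A,C} and {D,F}.
No further refinement is possible. Final partition (3 blocks): {B,E} | {A,C} | {D,F}.
C and D end up in different blocks, so they are distinguishable. For instance, the string 'p' is accepted from only C.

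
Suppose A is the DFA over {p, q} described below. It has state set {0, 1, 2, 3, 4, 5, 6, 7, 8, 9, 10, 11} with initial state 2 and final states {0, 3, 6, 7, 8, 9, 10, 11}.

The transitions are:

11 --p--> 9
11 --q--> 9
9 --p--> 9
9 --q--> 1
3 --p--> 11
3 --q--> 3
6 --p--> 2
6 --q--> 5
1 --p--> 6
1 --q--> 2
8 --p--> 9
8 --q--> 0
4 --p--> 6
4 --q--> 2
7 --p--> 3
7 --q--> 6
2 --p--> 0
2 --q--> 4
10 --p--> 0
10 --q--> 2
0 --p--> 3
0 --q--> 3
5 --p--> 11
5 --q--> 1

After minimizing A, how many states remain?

First remove the unreachable states {7,8,10}; 9 states remain.
Start with accepting vs non-accepting: {0,3,6,9,11} | {1,2,4,5}.
Split {0,3,6,9,11} by δ(·,p) → {0,3,9,11} and {6}.
On input q, block {0,3,9,11} splits into {0,3,11} and {9}.
On input p, block {0,3,11} splits into {0,3} and {11}.
Refine {0,3} on symbol p: members go to different blocks, giving {0} and {3}.
On input p, block {1,2,4,5} splits into {1,4} and {2} and {5}.
Stable partition: {0} | {1,4} | {6} | {9} | {11} | {3} | {2} | {5} — 8 equivalence classes.

8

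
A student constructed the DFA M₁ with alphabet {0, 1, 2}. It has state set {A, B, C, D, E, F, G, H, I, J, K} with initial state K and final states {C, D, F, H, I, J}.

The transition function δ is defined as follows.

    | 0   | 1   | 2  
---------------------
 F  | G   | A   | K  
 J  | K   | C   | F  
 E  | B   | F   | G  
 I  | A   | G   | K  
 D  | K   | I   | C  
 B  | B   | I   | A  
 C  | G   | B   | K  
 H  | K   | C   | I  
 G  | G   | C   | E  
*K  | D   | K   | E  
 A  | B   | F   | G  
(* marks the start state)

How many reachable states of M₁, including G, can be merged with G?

4

Reachable states from the start: {A,B,C,D,E,F,G,I,K}. Unreachable: {H,J} — drop them.
P0 = {C,D,F,I} | {A,B,E,G,K}.
Split {C,D,F,I} by δ(·,1) → {C,F,I} and {D}.
Split {A,B,E,G,K} by δ(·,0) → {A,B,E,G} and {K}.
Stable partition: {C,F,I} | {A,B,E,G} | {D} | {K} — 4 equivalence classes.
The equivalence class containing G is {A,B,E,G}, of size 4.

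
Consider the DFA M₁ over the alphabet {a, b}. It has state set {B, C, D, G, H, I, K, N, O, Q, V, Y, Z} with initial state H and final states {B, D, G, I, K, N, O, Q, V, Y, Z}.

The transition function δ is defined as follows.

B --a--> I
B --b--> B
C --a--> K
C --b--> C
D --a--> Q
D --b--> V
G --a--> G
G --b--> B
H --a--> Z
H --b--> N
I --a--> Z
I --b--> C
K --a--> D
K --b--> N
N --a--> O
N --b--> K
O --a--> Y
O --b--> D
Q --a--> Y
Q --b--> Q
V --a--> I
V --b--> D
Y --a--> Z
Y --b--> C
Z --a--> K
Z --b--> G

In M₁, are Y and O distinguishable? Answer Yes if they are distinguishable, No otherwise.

Yes

Every state is reachable, so we keep all 13.
Initial partition by acceptance: {B,D,G,I,K,N,O,Q,V,Y,Z} | {C,H}.
On input b, block {B,D,G,I,K,N,O,Q,V,Y,Z} splits into {B,D,G,K,N,O,Q,V,Z} and {I,Y}.
Split {B,D,G,K,N,O,Q,V,Z} by δ(·,a) → {D,G,K,N,Z} and {B,O,Q,V}.
Split {D,G,K,N,Z} by δ(·,a) → {G,K,Z} and {D,N}.
On input a, block {G,K,Z} splits into {G,Z} and {K}.
Refine {G,Z} on symbol a: members go to different blocks, giving {Z} and {G}.
Refine {C,H} on symbol a: members go to different blocks, giving {C} and {H}.
On input b, block {B,O,Q,V} splits into {B,Q} and {O,V}.
Split {D,N} by δ(·,a) → {N} and {D}.
Stable partition: {Z} | {C} | {I,Y} | {B,Q} | {N} | {K} | {G} | {H} | {O,V} | {D} — 10 equivalence classes.
Y and O end up in different blocks, so they are distinguishable. For instance, the string 'b' is accepted from only O.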